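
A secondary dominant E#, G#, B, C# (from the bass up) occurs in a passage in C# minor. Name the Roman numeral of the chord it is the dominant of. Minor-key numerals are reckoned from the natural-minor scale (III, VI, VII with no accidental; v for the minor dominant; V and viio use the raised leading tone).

iv

The chord is a dominant seventh chord on C#.
A dominant resolves down a perfect fifth: C# → F#. In C# minor, F# is scale degree 4, i.e. iv.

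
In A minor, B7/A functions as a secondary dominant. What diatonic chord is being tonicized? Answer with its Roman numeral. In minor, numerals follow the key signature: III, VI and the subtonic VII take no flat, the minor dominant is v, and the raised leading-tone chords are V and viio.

The chord is a dominant seventh chord on B.
A dominant resolves down a perfect fifth: B → E. In A minor, E is scale degree 5, i.e. V.

V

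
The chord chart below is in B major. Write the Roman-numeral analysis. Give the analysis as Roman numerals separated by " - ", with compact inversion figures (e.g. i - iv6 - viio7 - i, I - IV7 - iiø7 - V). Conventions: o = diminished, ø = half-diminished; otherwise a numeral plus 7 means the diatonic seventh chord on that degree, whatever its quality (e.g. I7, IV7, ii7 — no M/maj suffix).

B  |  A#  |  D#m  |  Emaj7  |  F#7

I - V/iii - iii - IV7 - V7

B has root B, degree 1 in B major, so I.
A# is the secondary dominant of iii (major triad on A#): V/iii.
D#m has root D#, degree 3 in B major, so iii.
Emaj7: major seventh chord on E = scale degree 4 → IV7.
F#7: root F# is the dominant; dominant seventh chord there is V7.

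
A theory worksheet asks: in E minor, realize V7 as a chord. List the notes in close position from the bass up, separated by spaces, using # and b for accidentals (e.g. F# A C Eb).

B D# F# A

In E minor, scale degree 5 is B. The dominant is major (leading tone raised), so V is a dominant seventh chord.
Stacking thirds from B gives B-D#-F#-A.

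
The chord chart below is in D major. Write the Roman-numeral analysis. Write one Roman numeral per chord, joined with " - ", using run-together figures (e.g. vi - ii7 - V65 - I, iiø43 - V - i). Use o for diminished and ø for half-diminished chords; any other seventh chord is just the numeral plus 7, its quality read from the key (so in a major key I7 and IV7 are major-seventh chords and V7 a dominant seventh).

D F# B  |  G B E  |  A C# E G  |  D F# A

D-F#-B has root B, degree 6 in D major, so vi6.
G-B-E: root E is the supertonic; minor triad there is ii6.
A-C#-E-G: root A is the dominant; dominant seventh chord there is V7.
D-F#-A has root D, degree 1 in D major, so I.

vi6 - ii6 - V7 - I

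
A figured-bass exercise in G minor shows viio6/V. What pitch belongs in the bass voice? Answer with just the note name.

The applied chord viio6/V is rooted on C#: C#-E-G.
The figure 6 means first inversion — the third is in the bass.

E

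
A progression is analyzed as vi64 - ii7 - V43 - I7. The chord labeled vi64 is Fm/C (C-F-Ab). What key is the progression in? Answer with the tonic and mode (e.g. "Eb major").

Ab major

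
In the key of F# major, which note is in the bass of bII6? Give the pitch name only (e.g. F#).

B

bII in F# major has root G; the chord is G-B-D.
The figure 6 means first inversion — the third is in the bass.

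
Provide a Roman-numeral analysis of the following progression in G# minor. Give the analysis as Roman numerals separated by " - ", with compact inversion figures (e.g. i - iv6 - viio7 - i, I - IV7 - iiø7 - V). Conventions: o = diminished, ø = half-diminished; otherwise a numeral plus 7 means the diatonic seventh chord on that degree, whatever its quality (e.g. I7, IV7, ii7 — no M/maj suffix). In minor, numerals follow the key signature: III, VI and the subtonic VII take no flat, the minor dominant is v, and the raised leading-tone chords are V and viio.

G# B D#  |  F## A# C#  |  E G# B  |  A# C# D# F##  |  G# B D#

i - viio - VI - V43 - i

G#-B-D# has root G#, degree 1 in G# minor, so i.
F##-A#-C#: root F## is the leading tone; diminished triad there is viio.
E-G#-B: major triad on E = scale degree 6 → VI.
A#-C#-D#-F## has root D#, degree 5 in G# minor, so V43.
G#-B-D# has root G#, degree 1 in G# minor, so i.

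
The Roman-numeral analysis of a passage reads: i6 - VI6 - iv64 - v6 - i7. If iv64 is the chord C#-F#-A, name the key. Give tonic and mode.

C# minor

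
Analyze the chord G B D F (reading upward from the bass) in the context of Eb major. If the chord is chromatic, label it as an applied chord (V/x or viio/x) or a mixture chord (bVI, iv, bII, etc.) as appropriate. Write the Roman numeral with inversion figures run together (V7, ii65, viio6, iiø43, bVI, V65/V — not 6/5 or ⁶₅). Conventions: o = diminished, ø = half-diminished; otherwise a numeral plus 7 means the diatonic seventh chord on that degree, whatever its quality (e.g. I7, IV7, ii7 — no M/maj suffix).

V7/vi

Stacked in thirds the chord is G-B-D-F: a dominant seventh chord on G.
G is not a diatonic chord root with this quality in Eb major, but it lies a perfect fifth above C (vi), so the chord functions as an applied dominant of vi.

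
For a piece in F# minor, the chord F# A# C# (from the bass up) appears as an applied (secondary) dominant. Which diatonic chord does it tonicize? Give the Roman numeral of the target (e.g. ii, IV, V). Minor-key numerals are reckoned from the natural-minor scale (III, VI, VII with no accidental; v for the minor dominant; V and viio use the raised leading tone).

iv

The chord is a major triad on F#.
A dominant resolves down a perfect fifth: F# → B. In F# minor, B is scale degree 4, i.e. iv.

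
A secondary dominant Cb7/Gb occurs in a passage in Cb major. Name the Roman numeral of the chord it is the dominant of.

The chord is a dominant seventh chord on Cb.
A dominant resolves down a perfect fifth: Cb → Fb. In Cb major, Fb is scale degree 4, i.e. IV.

IV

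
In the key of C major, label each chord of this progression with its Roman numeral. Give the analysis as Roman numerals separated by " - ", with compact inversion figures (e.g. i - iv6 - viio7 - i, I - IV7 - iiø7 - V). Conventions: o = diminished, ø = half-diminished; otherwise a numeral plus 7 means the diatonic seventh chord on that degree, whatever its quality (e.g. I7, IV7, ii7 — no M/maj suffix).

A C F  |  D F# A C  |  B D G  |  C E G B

A-C-F: root F is the subdominant; major triad there is IV6.
D-F#-A-C: chromatic; D is V of V, so V7/V.
B-D-G has root G, degree 5 in C major, so V6.
C-E-G-B has root C, degree 1 in C major, so I7.

IV6 - V7/V - V6 - I7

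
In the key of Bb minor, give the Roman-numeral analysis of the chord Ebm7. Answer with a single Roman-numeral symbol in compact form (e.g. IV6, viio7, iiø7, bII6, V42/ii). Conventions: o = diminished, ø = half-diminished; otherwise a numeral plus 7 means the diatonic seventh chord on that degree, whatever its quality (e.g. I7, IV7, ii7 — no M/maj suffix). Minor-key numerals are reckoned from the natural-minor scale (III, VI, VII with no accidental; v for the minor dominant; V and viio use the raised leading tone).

The pitches Eb-Gb-Bb-Db form a minor seventh chord rooted on Eb.
In Bb minor, Eb is the subdominant; the diatonic minor seventh chord there is iv7.

iv7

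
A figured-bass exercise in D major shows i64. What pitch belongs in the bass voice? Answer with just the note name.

A

i in D major has root D; the chord is D-F-A.
The figure 64 means second inversion — the fifth is in the bass.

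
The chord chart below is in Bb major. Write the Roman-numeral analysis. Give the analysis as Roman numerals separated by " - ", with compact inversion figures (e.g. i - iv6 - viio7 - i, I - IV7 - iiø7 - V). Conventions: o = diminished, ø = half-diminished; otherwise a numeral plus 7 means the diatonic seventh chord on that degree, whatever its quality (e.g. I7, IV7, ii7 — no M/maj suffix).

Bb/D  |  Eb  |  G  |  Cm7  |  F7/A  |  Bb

Bb/D has root Bb, degree 1 in Bb major, so I6.
Eb: root Eb is the subdominant; major triad there is IV.
G: a major triad on G, the applied dominant of ii → V/ii.
Cm7: minor seventh chord on C = scale degree 2 → ii7.
F7/A: dominant seventh chord on F = scale degree 5 → V65.
Bb has root Bb, degree 1 in Bb major, so I.

I6 - IV - V/ii - ii7 - V65 - I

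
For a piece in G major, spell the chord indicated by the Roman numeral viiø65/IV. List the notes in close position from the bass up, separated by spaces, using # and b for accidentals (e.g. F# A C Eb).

D F A B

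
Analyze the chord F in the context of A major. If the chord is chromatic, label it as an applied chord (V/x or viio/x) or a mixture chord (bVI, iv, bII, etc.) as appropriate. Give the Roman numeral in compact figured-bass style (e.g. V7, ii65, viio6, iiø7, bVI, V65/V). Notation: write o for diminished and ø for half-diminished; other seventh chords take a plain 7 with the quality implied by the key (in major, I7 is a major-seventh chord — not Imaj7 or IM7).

bVI

Stacked in thirds the chord is F-A-C: a major triad on F.
F is the lowered sixth degree of A major (diatonic 6 would be F#). This is a major triad on the lowered sixth degree, borrowed from the parallel minor.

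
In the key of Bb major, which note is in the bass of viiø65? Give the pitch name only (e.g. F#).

C

viiø in Bb major has root A; the chord is A-C-Eb-G.
The figure 65 means first inversion — the third is in the bass.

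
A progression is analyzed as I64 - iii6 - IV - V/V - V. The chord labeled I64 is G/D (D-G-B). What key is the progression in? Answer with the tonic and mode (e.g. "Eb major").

G major

I64 is given as D-G-B — a major triad with root G.
If G is scale degree 1 and the mode makes that degree carry a major triad, the tonic is G and the mode is major.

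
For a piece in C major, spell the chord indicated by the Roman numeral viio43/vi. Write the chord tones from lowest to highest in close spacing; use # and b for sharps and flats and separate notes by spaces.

D F G# B

The slash marks an applied leading-tone chord: viio of vi. In C major, vi is A, so the leading tone to it is G#, a half step below.
Building a fully diminished seventh chord on G# gives G#-B-D-F.
With the 43 figure the chord is in second inversion; from the bass D upward in close position it reads D-F-G#-B.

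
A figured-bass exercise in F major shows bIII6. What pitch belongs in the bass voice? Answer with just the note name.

C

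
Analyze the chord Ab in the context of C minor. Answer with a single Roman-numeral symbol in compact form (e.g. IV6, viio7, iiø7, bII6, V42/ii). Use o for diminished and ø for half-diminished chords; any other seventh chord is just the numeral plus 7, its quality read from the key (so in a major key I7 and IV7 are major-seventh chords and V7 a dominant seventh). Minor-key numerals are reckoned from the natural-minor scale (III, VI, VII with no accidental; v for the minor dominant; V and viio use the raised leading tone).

VI

The pitches Ab-C-Eb form a major triad rooted on Ab.
Ab is scale degree 6 in C minor, and a major triad on that degree is written VI.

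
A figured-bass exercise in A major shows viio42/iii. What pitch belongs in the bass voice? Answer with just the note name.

A

The applied chord viio42/iii is rooted on B#: B#-D#-F#-A.
The figure 42 means third inversion — the seventh is in the bass.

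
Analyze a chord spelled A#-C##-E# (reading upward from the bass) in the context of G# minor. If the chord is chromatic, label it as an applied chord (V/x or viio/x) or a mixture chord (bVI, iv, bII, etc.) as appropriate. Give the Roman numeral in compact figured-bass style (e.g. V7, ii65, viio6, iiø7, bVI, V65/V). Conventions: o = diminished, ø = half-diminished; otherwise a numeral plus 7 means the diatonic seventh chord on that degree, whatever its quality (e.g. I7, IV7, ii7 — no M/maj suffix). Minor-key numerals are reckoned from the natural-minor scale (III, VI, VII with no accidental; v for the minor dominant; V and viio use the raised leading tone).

V/V

The pitches A#-C##-E# form a major triad rooted on A#.
A# is not a diatonic chord root with this quality in G# minor, but it lies a perfect fifth above D# (V), so the chord functions as an applied dominant of V.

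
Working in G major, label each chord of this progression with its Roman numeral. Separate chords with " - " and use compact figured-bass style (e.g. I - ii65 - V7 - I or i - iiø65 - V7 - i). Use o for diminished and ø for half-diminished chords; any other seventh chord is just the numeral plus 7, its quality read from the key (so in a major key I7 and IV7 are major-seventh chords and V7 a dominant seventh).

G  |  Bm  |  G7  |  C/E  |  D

G has root G, degree 1 in G major, so I.
Bm: minor triad on B = scale degree 3 → iii.
G7: chromatic; G is V of IV, so V7/IV.
C/E: root C is the subdominant; major triad there is IV6.
D: root D is the dominant; major triad there is V.

I - iii - V7/IV - IV6 - V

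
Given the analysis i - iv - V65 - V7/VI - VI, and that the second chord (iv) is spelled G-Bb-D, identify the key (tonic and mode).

The anchor chord is a minor triad on G, labeled iv.
If G is scale degree 4 and the mode makes that degree carry a minor triad, the tonic is D and the mode is minor.

D minor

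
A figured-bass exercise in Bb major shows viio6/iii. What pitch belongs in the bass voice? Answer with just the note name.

E

The applied chord viio6/iii is rooted on C#: C#-E-G.
The figure 6 means first inversion — the third is in the bass.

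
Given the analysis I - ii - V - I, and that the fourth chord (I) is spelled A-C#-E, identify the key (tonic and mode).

A major

I is given as A-C#-E — a major triad with root A.
If A is scale degree 1 and the mode makes that degree carry a major triad, the tonic is A and the mode is major.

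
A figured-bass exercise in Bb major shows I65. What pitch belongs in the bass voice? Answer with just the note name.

D

I in Bb major has root Bb; the chord is Bb-D-F-A.
The figure 65 means first inversion — the third is in the bass.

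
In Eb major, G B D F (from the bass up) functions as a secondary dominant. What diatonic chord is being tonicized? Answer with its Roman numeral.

vi

The chord is a dominant seventh chord on G.
A dominant resolves down a perfect fifth: G → C. In Eb major, C is scale degree 6, i.e. vi.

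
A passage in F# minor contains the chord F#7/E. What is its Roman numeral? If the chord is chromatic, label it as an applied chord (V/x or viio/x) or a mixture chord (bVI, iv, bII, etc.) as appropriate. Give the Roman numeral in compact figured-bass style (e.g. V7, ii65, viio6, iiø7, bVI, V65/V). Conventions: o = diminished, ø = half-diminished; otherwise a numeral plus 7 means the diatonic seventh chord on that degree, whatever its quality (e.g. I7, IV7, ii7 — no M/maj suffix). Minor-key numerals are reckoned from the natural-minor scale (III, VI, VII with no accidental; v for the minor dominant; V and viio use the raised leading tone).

V42/iv

The pitches F#-A#-C#-E form a dominant seventh chord rooted on F#.
F# is not a diatonic chord root with this quality in F# minor, but it lies a perfect fifth above B (iv), so the chord functions as an applied dominant of iv.
With E in the bass the chord is in third inversion, so the figured bass is 42.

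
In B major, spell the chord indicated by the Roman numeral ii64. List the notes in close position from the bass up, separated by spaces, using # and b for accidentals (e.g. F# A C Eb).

The numeral's case and figure indicate a minor triad. In B major its root, the second degree, is C#.
That chord is spelled C#-E-G#.
The figured bass 64 indicates second inversion, placing the fifth (G#) in the bass: G#-C#-E.

G# C# E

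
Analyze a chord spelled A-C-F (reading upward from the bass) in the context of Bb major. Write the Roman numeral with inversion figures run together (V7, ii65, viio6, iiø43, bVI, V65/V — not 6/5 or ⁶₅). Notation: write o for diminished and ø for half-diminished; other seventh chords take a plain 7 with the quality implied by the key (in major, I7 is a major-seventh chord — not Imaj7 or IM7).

Stacked in thirds the chord is F-A-C: a major triad on F.
In Bb major, F is the dominant; the diatonic major triad there is V.
With A in the bass the chord is in first inversion, so the figured bass is 6.

V6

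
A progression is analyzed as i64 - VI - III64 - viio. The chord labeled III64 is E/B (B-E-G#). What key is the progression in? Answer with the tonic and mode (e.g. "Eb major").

The anchor chord is a major triad on E, labeled III64.
If E is scale degree 3 and the mode makes that degree carry a major triad, the tonic is C# and the mode is minor.

C# minor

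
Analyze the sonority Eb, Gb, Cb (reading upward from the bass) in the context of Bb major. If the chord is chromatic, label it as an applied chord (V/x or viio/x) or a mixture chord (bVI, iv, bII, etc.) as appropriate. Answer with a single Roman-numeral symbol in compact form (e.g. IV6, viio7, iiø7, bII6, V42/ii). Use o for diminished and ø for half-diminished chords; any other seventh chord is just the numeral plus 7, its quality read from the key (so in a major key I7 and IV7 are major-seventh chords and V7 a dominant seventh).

Stacked in thirds the chord is Cb-Eb-Gb: a major triad on Cb.
Cb is the lowered second degree of Bb major (diatonic 2 would be C). This is the Neapolitan sixth — a major triad on the lowered second degree, here in its customary first inversion.
With Eb in the bass the chord is in first inversion, so the figured bass is 6.

bII6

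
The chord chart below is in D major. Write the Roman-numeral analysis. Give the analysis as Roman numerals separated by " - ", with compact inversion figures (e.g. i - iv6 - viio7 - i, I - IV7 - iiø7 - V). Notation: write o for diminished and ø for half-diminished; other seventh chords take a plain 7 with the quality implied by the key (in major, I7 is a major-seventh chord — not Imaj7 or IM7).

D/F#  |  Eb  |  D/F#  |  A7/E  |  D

I6 - bII - I6 - V43 - I

D/F#: root D is the tonic; major triad there is I6.
Eb: Eb with this quality isn't in the key; a major triad on b2 is the Neapolitan chord, bII.
D/F#: major triad on D = scale degree 1 → I6.
A7/E: dominant seventh chord on A = scale degree 5 → V43.
D: major triad on D = scale degree 1 → I.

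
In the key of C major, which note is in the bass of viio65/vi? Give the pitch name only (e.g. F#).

B

The applied chord viio65/vi is rooted on G#: G#-B-D-F.
The figure 65 means first inversion — the third is in the bass.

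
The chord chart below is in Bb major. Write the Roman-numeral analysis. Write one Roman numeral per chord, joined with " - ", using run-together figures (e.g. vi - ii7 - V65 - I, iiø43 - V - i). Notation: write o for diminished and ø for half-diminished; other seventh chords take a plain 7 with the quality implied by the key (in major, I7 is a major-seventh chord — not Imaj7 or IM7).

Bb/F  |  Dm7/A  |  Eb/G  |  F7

Bb/F: root Bb is the tonic; major triad there is I64.
Dm7/A: minor seventh chord on D = scale degree 3 → iii43.
Eb/G: root Eb is the subdominant; major triad there is IV6.
F7: root F is the dominant; dominant seventh chord there is V7.

I64 - iii43 - IV6 - V7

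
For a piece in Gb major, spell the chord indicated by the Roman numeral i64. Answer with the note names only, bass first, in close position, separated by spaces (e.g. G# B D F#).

Db Gb Bbb

Scale degree 1 in Gb major is Gb; here the chord built on it is altered to a minor triad. i64 is the minor tonic, borrowed from the parallel minor.
So the chord is Gb-Bbb-Db, a minor triad.
With the 64 figure the chord is in second inversion; from the bass Db upward in close position it reads Db-Gb-Bbb.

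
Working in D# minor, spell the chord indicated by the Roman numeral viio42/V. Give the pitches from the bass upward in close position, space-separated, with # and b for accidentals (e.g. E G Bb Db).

viio42/V is a secondary leading-tone chord. The target V is A# in D# minor; the applied chord is rooted a semitone below, on G##.
Building a fully diminished seventh chord on G## gives G##-B#-D#-F#.
The figured bass 42 indicates third inversion, placing the seventh (F#) in the bass: F#-G##-B#-D#.

F# G## B# D#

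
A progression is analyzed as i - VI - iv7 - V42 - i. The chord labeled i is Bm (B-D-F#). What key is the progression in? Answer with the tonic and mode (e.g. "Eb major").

The anchor chord is a minor triad on B, labeled i.
If B is scale degree 1 and the mode makes that degree carry a minor triad, the tonic is B and the mode is minor.

B minor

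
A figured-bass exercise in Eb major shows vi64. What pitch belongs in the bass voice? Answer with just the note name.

G

vi in Eb major has root C; the chord is C-Eb-G.
The figure 64 means second inversion — the fifth is in the bass.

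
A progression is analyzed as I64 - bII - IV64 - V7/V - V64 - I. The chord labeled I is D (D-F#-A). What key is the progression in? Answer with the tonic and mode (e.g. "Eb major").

I is given as D-F#-A — a major triad with root D.
If D is scale degree 1 and the mode makes that degree carry a major triad, the tonic is D and the mode is major.

D major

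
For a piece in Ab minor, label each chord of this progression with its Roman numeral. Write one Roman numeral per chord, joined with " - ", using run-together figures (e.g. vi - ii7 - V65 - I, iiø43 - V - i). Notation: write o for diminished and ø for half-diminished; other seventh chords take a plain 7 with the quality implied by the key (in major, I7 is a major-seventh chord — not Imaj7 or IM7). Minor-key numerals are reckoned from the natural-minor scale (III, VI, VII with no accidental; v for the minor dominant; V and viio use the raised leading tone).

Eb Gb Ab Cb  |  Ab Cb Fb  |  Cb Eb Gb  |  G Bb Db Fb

i43 - VI6 - III - viio7

Eb-Gb-Ab-Cb has root Ab, degree 1 in Ab minor, so i43.
Ab-Cb-Fb: root Fb is the submediant; major triad there is VI6.
Cb-Eb-Gb: root Cb is the mediant; major triad there is III.
G-Bb-Db-Fb has root G, degree 7 in Ab minor, so viio7.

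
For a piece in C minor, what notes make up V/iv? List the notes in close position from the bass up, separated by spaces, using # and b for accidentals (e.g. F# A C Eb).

The slash means an applied dominant: we want the dominant of iv. In C minor, iv is F minor, and its dominant is built on C.
Building a major triad on C gives C-E-G.

C E G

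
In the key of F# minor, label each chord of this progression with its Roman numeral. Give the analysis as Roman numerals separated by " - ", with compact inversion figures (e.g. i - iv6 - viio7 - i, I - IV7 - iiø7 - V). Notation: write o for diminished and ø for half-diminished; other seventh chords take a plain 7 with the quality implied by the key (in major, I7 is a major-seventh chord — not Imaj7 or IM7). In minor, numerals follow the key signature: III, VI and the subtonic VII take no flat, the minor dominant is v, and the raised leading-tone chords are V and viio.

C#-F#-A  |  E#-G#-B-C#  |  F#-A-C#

C#-F#-A: minor triad on F# = scale degree 1 → i64.
E#-G#-B-C# has root C#, degree 5 in F# minor, so V65.
F#-A-C# has root F#, degree 1 in F# minor, so i.

i64 - V65 - i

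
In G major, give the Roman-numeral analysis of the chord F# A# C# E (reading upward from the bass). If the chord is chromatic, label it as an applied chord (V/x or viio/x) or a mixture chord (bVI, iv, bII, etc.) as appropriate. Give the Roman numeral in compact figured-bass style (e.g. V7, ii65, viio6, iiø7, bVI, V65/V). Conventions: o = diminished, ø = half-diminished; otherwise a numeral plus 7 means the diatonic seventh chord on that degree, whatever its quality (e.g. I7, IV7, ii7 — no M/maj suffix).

The pitches F#-A#-C#-E form a dominant seventh chord rooted on F#.
F# is not a diatonic chord root with this quality in G major, but it lies a perfect fifth above B (iii), so the chord functions as an applied dominant of iii.

V7/iii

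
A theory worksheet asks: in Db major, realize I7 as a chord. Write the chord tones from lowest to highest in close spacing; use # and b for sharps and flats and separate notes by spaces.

Db F Ab C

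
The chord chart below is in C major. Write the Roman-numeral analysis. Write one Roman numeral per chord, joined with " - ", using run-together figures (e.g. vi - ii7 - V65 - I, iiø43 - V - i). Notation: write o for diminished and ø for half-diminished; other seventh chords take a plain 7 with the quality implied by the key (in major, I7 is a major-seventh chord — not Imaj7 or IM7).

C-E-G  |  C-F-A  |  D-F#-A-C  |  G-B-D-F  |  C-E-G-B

I - IV64 - V7/V - V7 - I7

C-E-G: root C is the tonic; major triad there is I.
C-F-A: root F is the subdominant; major triad there is IV64.
D-F#-A-C is the secondary dominant of V (dominant seventh chord on D): V7/V.
G-B-D-F: root G is the dominant; dominant seventh chord there is V7.
C-E-G-B has root C, degree 1 in C major, so I7.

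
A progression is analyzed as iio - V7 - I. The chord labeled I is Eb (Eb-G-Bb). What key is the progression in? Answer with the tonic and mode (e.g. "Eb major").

Eb major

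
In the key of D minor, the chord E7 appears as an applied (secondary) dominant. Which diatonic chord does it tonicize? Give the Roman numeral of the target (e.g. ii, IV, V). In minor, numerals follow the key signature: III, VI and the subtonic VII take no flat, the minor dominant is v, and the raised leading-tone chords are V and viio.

V

The chord is a dominant seventh chord on E.
A dominant resolves down a perfect fifth: E → A. In D minor, A is scale degree 5, i.e. V.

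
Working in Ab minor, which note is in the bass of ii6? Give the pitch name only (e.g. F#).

ii in Ab minor has root Bb; the chord is Bb-Db-F.
The figure 6 means first inversion — the third is in the bass.

Db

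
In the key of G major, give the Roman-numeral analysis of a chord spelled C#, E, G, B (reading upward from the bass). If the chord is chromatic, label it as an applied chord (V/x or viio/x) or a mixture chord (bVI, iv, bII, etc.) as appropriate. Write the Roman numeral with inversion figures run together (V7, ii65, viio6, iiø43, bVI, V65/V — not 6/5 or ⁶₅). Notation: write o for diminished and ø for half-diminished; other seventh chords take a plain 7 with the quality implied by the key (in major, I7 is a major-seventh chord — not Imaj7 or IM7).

Stacked in thirds the chord is C#-E-G-B: a half-diminished seventh chord on C#.
C# sits a half step below D (V in G major); a diminished chord there is the applied leading-tone chord of V.

viiø7/V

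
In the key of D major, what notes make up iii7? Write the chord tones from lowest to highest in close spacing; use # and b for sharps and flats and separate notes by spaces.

F# A C# E

The numeral's case and figure indicate a minor seventh chord. In D major its root, the mediant, is F#.
That chord is spelled F#-A-C#-E.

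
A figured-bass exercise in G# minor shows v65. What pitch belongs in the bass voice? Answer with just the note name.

F#

v in G# minor has root D#; the chord is D#-F#-A#-C#.
The figure 65 means first inversion — the third is in the bass.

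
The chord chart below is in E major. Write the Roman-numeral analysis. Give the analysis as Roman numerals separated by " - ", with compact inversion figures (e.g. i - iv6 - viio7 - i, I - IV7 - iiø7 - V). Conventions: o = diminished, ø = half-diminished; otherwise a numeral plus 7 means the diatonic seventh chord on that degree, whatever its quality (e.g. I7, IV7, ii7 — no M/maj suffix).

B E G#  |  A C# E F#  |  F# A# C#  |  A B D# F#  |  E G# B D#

I64 - ii65 - V/V - V42 - I7

B-E-G#: root E is the tonic; major triad there is I64.
A-C#-E-F#: root F# is the supertonic; minor seventh chord there is ii65.
F#-A#-C#: a major triad on F#, the applied dominant of V → V/V.
A-B-D#-F# has root B, degree 5 in E major, so V42.
E-G#-B-D#: major seventh chord on E = scale degree 1 → I7.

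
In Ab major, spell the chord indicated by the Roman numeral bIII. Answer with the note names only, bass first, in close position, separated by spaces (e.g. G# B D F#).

bIII is a major triad on the lowered third degree, borrowed from the parallel minor. In Ab major that root is Cb.
So the chord is Cb-Eb-Gb, a major triad.

Cb Eb Gb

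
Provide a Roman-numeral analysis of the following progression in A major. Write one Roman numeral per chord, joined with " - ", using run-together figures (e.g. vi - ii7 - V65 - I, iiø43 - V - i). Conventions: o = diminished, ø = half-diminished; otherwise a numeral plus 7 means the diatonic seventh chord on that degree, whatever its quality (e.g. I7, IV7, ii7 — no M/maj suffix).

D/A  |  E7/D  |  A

IV64 - V42 - I

D/A: root D is the subdominant; major triad there is IV64.
E7/D: root E is the dominant; dominant seventh chord there is V42.
A: major triad on A = scale degree 1 → I.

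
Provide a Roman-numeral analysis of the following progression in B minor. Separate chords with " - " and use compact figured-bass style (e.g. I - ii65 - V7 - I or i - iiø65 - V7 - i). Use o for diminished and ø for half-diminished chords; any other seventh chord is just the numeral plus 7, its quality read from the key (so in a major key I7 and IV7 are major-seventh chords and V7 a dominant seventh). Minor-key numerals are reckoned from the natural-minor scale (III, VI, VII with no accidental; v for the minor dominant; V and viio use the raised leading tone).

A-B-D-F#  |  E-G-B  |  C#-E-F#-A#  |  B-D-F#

i42 - iv - V43 - i

A-B-D-F#: minor seventh chord on B = scale degree 1 → i42.
E-G-B: minor triad on E = scale degree 4 → iv.
C#-E-F#-A#: dominant seventh chord on F# = scale degree 5 → V43.
B-D-F#: root B is the tonic; minor triad there is i.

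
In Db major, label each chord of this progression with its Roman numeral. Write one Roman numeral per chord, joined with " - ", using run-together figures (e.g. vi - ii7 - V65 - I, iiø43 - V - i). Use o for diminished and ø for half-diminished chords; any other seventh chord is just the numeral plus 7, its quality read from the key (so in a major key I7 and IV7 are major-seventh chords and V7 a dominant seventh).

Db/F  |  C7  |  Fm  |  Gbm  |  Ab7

I6 - V7/iii - iii - iv - V7

Db/F: root Db is the tonic; major triad there is I6.
C7 is the secondary dominant of iii (dominant seventh chord on C): V7/iii.
Fm: root F is the mediant; minor triad there is iii.
Gbm is non-diatonic — iv, a mixture chord from Db minor.
Ab7 has root Ab, degree 5 in Db major, so V7.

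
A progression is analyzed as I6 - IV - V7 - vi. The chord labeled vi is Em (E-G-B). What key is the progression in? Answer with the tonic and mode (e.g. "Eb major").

vi is given as E-G-B — a minor triad with root E.
If E is scale degree 6 and the mode makes that degree carry a minor triad, the tonic is G and the mode is major.

G major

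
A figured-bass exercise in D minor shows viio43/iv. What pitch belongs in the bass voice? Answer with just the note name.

C

The applied chord viio43/iv is rooted on F#: F#-A-C-Eb.
The figure 43 means second inversion — the fifth is in the bass.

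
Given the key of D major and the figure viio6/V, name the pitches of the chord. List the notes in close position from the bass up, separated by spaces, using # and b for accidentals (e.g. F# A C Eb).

viio6/V is a secondary leading-tone chord. The target V is A in D major; the applied chord is rooted a semitone below, on G#.
Building a diminished triad on G# gives G#-B-D.
The figured bass 6 indicates first inversion, placing the third (B) in the bass: B-D-G#.

B D G#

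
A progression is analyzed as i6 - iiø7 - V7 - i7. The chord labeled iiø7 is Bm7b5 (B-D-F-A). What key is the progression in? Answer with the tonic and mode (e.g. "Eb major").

A minor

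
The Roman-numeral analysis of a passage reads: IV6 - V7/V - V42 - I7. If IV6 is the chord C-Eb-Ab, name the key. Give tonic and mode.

Eb major

The chord Ab/C is a major triad rooted on Ab; its label is IV6.
IV6 on Ab implies Ab is the subdominant; that puts the tonic at Eb, and the uppercase numeral fits major mode.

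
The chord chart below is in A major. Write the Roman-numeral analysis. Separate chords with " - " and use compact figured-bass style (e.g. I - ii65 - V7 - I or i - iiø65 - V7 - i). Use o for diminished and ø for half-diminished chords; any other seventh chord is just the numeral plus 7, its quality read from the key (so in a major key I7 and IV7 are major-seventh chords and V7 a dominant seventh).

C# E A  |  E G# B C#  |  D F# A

I6 - iii65 - IV

C#-E-A: major triad on A = scale degree 1 → I6.
E-G#-B-C#: root C# is the mediant; minor seventh chord there is iii65.
D-F#-A: major triad on D = scale degree 4 → IV.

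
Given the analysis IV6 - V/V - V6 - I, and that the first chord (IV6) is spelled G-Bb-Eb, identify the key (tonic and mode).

Bb major

The anchor chord is a major triad on Eb, labeled IV6.
If Eb is scale degree 4 and the mode makes that degree carry a major triad, the tonic is Bb and the mode is major.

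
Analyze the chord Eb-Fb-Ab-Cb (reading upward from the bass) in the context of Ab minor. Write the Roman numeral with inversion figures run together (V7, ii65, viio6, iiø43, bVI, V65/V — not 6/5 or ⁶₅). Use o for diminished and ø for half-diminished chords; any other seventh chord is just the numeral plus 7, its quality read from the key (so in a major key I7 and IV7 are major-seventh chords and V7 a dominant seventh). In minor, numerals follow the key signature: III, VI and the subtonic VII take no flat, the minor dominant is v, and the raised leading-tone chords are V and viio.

VI42

The pitches Fb-Ab-Cb-Eb form a major seventh chord rooted on Fb.
In Ab minor, Fb is the submediant; the diatonic major seventh chord there is VI7.
With Eb in the bass the chord is in third inversion, so the figured bass is 42.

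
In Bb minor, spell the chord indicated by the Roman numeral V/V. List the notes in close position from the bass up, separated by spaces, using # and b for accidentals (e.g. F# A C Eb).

C E G

The slash means an applied dominant: we want the dominant of V. In Bb minor, V is F major, and its dominant is built on C.
Building a major triad on C gives C-E-G.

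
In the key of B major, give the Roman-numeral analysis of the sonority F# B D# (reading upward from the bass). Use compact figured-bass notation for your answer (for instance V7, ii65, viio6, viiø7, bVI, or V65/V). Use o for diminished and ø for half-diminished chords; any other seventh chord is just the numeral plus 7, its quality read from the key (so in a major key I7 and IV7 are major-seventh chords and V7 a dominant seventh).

I64

Stacked in thirds the chord is B-D#-F#: a major triad on B.
In B major, B is the tonic; the diatonic major triad there is I.
With F# in the bass the chord is in second inversion, so the figured bass is 64.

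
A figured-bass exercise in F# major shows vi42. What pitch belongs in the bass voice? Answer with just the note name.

C#

vi in F# major has root D#; the chord is D#-F#-A#-C#.
The figure 42 means third inversion — the seventh is in the bass.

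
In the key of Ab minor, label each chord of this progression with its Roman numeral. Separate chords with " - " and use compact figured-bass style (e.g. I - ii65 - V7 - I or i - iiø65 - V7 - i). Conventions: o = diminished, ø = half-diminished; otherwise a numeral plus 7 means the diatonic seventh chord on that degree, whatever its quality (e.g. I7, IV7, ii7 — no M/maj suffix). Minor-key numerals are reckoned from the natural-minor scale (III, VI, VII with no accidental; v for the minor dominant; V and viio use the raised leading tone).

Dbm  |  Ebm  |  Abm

Dbm: minor triad on Db = scale degree 4 → iv.
Ebm: minor triad on Eb = scale degree 5 → v.
Abm: minor triad on Ab = scale degree 1 → i.

iv - v - i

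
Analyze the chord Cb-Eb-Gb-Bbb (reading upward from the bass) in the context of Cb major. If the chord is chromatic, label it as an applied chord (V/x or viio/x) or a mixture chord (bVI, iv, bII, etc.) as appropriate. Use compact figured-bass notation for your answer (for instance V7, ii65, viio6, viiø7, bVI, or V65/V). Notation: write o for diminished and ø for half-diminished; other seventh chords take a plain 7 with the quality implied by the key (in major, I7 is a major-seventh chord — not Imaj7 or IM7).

V7/IV

The pitches Cb-Eb-Gb-Bbb form a dominant seventh chord rooted on Cb.
Cb is not a diatonic chord root with this quality in Cb major, but it lies a perfect fifth above Fb (IV), so the chord functions as an applied dominant of IV.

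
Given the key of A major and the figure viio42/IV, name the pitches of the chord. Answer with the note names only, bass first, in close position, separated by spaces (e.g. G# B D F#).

viio42/IV is a secondary leading-tone chord. The target IV is D in A major; the applied chord is rooted a semitone below, on C#.
Building a fully diminished seventh chord on C# gives C#-E-G-Bb.
With the 42 figure the chord is in third inversion; from the bass Bb upward in close position it reads Bb-C#-E-G.

Bb C# E G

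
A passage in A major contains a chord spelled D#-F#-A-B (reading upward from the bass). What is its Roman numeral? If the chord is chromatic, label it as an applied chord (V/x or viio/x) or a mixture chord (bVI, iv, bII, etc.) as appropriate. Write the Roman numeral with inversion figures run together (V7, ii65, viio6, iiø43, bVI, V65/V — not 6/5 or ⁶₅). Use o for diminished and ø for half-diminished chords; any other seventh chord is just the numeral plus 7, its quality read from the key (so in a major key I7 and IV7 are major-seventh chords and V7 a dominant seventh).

V65/V

The pitches B-D#-F#-A form a dominant seventh chord rooted on B.
B is not a diatonic chord root with this quality in A major, but it lies a perfect fifth above E (V), so the chord functions as an applied dominant of V.
With D# in the bass the chord is in first inversion, so the figured bass is 65.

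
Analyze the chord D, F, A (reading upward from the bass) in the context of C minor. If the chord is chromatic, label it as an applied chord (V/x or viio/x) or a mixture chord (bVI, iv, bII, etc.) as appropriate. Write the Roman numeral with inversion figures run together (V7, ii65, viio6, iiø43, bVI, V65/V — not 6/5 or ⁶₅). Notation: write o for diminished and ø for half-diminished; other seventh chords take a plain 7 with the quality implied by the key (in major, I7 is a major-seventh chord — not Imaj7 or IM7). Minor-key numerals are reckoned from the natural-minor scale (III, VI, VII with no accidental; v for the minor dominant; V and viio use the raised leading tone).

ii

Stacked in thirds the chord is D-F-A: a minor triad on D.
D is the second degree of C minor. This is the minor supertonic, borrowed from the parallel major (the Dorian ii).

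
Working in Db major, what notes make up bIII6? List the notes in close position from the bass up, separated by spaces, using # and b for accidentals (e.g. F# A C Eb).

Ab Cb Fb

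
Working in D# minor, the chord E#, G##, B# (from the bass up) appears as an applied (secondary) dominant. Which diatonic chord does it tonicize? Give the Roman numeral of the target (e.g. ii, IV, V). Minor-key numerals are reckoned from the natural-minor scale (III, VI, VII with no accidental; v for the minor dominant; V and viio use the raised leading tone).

V

The chord is a major triad on E#.
A dominant resolves down a perfect fifth: E# → A#. In D# minor, A# is scale degree 5, i.e. V.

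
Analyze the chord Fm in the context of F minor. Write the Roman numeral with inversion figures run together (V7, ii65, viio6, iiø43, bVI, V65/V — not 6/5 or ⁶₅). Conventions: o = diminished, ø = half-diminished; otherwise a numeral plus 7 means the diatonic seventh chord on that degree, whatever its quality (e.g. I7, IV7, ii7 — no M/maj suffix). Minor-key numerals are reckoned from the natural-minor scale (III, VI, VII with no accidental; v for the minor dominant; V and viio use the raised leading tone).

i

Stacked in thirds the chord is F-Ab-C: a minor triad on F.
F is scale degree 1 in F minor, and a minor triad on that degree is written i.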